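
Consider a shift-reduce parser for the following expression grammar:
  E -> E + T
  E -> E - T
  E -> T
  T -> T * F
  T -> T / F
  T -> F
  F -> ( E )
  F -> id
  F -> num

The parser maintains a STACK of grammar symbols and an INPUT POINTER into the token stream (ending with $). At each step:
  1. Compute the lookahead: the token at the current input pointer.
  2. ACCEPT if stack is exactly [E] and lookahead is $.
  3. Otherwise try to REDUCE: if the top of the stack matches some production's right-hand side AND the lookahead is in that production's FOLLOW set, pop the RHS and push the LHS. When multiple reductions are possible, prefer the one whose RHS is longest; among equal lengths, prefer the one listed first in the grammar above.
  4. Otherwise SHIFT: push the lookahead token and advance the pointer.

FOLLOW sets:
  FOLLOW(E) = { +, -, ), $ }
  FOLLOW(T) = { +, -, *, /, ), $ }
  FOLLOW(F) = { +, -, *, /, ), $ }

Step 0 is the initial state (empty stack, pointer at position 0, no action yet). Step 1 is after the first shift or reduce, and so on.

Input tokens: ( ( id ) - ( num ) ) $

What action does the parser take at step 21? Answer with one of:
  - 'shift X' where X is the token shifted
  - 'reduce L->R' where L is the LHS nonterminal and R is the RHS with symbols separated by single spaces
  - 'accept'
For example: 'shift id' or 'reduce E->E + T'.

Step 1: shift (. Stack=[(] ptr=1 lookahead=( remaining=[( id ) - ( num ) ) $]
Step 2: shift (. Stack=[( (] ptr=2 lookahead=id remaining=[id ) - ( num ) ) $]
Step 3: shift id. Stack=[( ( id] ptr=3 lookahead=) remaining=[) - ( num ) ) $]
Step 4: reduce F->id. Stack=[( ( F] ptr=3 lookahead=) remaining=[) - ( num ) ) $]
Step 5: reduce T->F. Stack=[( ( T] ptr=3 lookahead=) remaining=[) - ( num ) ) $]
Step 6: reduce E->T. Stack=[( ( E] ptr=3 lookahead=) remaining=[) - ( num ) ) $]
Step 7: shift ). Stack=[( ( E )] ptr=4 lookahead=- remaining=[- ( num ) ) $]
Step 8: reduce F->( E ). Stack=[( F] ptr=4 lookahead=- remaining=[- ( num ) ) $]
Step 9: reduce T->F. Stack=[( T] ptr=4 lookahead=- remaining=[- ( num ) ) $]
Step 10: reduce E->T. Stack=[( E] ptr=4 lookahead=- remaining=[- ( num ) ) $]
Step 11: shift -. Stack=[( E -] ptr=5 lookahead=( remaining=[( num ) ) $]
Step 12: shift (. Stack=[( E - (] ptr=6 lookahead=num remaining=[num ) ) $]
Step 13: shift num. Stack=[( E - ( num] ptr=7 lookahead=) remaining=[) ) $]
Step 14: reduce F->num. Stack=[( E - ( F] ptr=7 lookahead=) remaining=[) ) $]
Step 15: reduce T->F. Stack=[( E - ( T] ptr=7 lookahead=) remaining=[) ) $]
Step 16: reduce E->T. Stack=[( E - ( E] ptr=7 lookahead=) remaining=[) ) $]
Step 17: shift ). Stack=[( E - ( E )] ptr=8 lookahead=) remaining=[) $]
Step 18: reduce F->( E ). Stack=[( E - F] ptr=8 lookahead=) remaining=[) $]
Step 19: reduce T->F. Stack=[( E - T] ptr=8 lookahead=) remaining=[) $]
Step 20: reduce E->E - T. Stack=[( E] ptr=8 lookahead=) remaining=[) $]
Step 21: shift ). Stack=[( E )] ptr=9 lookahead=$ remaining=[$]

Answer: shift )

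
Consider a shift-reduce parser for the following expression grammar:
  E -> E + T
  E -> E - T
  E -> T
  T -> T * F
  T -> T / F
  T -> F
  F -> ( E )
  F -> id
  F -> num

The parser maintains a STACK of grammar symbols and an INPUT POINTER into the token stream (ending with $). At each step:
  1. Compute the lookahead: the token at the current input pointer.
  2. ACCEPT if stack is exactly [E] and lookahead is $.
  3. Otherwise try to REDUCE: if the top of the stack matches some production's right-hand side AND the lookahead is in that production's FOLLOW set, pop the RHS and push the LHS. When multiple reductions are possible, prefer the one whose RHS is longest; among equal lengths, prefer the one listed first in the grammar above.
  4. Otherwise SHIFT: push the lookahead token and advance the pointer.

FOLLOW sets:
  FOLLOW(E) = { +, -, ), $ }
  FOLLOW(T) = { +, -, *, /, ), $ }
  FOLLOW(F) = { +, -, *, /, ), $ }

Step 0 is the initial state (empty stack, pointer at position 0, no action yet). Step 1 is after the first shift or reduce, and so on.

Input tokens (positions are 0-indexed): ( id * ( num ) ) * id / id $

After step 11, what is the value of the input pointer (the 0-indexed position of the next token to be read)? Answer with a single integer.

Step 1: shift (. Stack=[(] ptr=1 lookahead=id remaining=[id * ( num ) ) * id / id $]
Step 2: shift id. Stack=[( id] ptr=2 lookahead=* remaining=[* ( num ) ) * id / id $]
Step 3: reduce F->id. Stack=[( F] ptr=2 lookahead=* remaining=[* ( num ) ) * id / id $]
Step 4: reduce T->F. Stack=[( T] ptr=2 lookahead=* remaining=[* ( num ) ) * id / id $]
Step 5: shift *. Stack=[( T *] ptr=3 lookahead=( remaining=[( num ) ) * id / id $]
Step 6: shift (. Stack=[( T * (] ptr=4 lookahead=num remaining=[num ) ) * id / id $]
Step 7: shift num. Stack=[( T * ( num] ptr=5 lookahead=) remaining=[) ) * id / id $]
Step 8: reduce F->num. Stack=[( T * ( F] ptr=5 lookahead=) remaining=[) ) * id / id $]
Step 9: reduce T->F. Stack=[( T * ( T] ptr=5 lookahead=) remaining=[) ) * id / id $]
Step 10: reduce E->T. Stack=[( T * ( E] ptr=5 lookahead=) remaining=[) ) * id / id $]
Step 11: shift ). Stack=[( T * ( E )] ptr=6 lookahead=) remaining=[) * id / id $]

Answer: 6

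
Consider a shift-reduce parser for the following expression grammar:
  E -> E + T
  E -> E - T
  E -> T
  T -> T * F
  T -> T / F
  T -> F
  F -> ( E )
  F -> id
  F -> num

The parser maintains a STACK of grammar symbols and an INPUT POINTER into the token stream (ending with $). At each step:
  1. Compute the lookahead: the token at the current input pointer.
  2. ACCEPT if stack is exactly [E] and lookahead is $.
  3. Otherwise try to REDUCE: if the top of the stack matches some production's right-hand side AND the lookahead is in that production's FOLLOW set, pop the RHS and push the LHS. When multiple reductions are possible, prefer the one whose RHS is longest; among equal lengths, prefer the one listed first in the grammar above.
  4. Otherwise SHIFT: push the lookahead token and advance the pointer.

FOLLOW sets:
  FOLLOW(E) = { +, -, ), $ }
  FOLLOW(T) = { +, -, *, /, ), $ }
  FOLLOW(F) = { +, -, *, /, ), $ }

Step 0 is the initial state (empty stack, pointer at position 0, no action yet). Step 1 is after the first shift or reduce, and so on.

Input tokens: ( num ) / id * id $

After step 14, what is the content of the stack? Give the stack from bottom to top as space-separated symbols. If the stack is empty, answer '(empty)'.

Step 1: shift (. Stack=[(] ptr=1 lookahead=num remaining=[num ) / id * id $]
Step 2: shift num. Stack=[( num] ptr=2 lookahead=) remaining=[) / id * id $]
Step 3: reduce F->num. Stack=[( F] ptr=2 lookahead=) remaining=[) / id * id $]
Step 4: reduce T->F. Stack=[( T] ptr=2 lookahead=) remaining=[) / id * id $]
Step 5: reduce E->T. Stack=[( E] ptr=2 lookahead=) remaining=[) / id * id $]
Step 6: shift ). Stack=[( E )] ptr=3 lookahead=/ remaining=[/ id * id $]
Step 7: reduce F->( E ). Stack=[F] ptr=3 lookahead=/ remaining=[/ id * id $]
Step 8: reduce T->F. Stack=[T] ptr=3 lookahead=/ remaining=[/ id * id $]
Step 9: shift /. Stack=[T /] ptr=4 lookahead=id remaining=[id * id $]
Step 10: shift id. Stack=[T / id] ptr=5 lookahead=* remaining=[* id $]
Step 11: reduce F->id. Stack=[T / F] ptr=5 lookahead=* remaining=[* id $]
Step 12: reduce T->T / F. Stack=[T] ptr=5 lookahead=* remaining=[* id $]
Step 13: shift *. Stack=[T *] ptr=6 lookahead=id remaining=[id $]
Step 14: shift id. Stack=[T * id] ptr=7 lookahead=$ remaining=[$]

Answer: T * id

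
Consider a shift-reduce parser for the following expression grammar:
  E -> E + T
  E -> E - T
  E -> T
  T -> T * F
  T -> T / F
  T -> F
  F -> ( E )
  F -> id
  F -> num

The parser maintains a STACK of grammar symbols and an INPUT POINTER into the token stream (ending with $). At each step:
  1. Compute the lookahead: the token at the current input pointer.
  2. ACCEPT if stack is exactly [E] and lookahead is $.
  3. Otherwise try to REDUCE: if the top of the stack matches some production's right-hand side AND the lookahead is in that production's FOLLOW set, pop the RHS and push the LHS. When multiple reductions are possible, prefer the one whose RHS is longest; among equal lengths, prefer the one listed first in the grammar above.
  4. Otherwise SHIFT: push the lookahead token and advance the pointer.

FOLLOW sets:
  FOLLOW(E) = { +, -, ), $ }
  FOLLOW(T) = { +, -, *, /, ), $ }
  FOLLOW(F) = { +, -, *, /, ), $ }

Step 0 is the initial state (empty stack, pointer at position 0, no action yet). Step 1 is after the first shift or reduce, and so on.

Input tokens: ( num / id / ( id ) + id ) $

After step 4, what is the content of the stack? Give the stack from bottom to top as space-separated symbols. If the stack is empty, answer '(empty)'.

Step 1: shift (. Stack=[(] ptr=1 lookahead=num remaining=[num / id / ( id ) + id ) $]
Step 2: shift num. Stack=[( num] ptr=2 lookahead=/ remaining=[/ id / ( id ) + id ) $]
Step 3: reduce F->num. Stack=[( F] ptr=2 lookahead=/ remaining=[/ id / ( id ) + id ) $]
Step 4: reduce T->F. Stack=[( T] ptr=2 lookahead=/ remaining=[/ id / ( id ) + id ) $]

Answer: ( T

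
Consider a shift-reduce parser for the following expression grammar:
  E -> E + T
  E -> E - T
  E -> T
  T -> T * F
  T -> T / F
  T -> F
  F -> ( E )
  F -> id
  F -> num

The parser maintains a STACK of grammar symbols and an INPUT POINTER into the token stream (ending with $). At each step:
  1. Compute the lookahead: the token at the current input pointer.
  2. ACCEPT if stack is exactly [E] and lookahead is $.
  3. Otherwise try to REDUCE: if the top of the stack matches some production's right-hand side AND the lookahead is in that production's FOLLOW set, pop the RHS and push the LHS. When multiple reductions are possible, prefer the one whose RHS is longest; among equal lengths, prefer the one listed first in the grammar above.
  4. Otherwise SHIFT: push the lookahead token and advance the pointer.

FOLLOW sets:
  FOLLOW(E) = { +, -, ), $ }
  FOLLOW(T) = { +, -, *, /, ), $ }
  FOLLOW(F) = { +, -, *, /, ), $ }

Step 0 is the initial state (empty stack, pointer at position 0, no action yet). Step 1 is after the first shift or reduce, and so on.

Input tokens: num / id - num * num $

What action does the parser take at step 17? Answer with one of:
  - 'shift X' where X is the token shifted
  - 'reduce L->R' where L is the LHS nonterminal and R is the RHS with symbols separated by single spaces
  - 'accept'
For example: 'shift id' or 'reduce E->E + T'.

Step 1: shift num. Stack=[num] ptr=1 lookahead=/ remaining=[/ id - num * num $]
Step 2: reduce F->num. Stack=[F] ptr=1 lookahead=/ remaining=[/ id - num * num $]
Step 3: reduce T->F. Stack=[T] ptr=1 lookahead=/ remaining=[/ id - num * num $]
Step 4: shift /. Stack=[T /] ptr=2 lookahead=id remaining=[id - num * num $]
Step 5: shift id. Stack=[T / id] ptr=3 lookahead=- remaining=[- num * num $]
Step 6: reduce F->id. Stack=[T / F] ptr=3 lookahead=- remaining=[- num * num $]
Step 7: reduce T->T / F. Stack=[T] ptr=3 lookahead=- remaining=[- num * num $]
Step 8: reduce E->T. Stack=[E] ptr=3 lookahead=- remaining=[- num * num $]
Step 9: shift -. Stack=[E -] ptr=4 lookahead=num remaining=[num * num $]
Step 10: shift num. Stack=[E - num] ptr=5 lookahead=* remaining=[* num $]
Step 11: reduce F->num. Stack=[E - F] ptr=5 lookahead=* remaining=[* num $]
Step 12: reduce T->F. Stack=[E - T] ptr=5 lookahead=* remaining=[* num $]
Step 13: shift *. Stack=[E - T *] ptr=6 lookahead=num remaining=[num $]
Step 14: shift num. Stack=[E - T * num] ptr=7 lookahead=$ remaining=[$]
Step 15: reduce F->num. Stack=[E - T * F] ptr=7 lookahead=$ remaining=[$]
Step 16: reduce T->T * F. Stack=[E - T] ptr=7 lookahead=$ remaining=[$]
Step 17: reduce E->E - T. Stack=[E] ptr=7 lookahead=$ remaining=[$]

Answer: reduce E->E - T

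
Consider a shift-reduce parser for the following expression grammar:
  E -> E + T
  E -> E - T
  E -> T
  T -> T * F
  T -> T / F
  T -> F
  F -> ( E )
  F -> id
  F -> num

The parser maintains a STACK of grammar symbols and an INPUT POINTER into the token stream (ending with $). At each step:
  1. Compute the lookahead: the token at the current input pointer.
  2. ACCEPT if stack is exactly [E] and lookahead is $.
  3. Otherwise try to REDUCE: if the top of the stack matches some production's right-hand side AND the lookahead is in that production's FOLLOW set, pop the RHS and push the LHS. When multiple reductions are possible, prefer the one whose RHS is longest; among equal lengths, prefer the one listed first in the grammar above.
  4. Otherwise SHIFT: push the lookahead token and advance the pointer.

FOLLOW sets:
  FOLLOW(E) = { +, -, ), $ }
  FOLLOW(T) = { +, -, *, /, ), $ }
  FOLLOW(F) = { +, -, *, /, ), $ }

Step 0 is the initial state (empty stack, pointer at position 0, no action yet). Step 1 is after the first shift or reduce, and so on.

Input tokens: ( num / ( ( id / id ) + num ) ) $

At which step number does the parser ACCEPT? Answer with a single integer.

Answer: 33

Derivation:
Step 1: shift (. Stack=[(] ptr=1 lookahead=num remaining=[num / ( ( id / id ) + num ) ) $]
Step 2: shift num. Stack=[( num] ptr=2 lookahead=/ remaining=[/ ( ( id / id ) + num ) ) $]
Step 3: reduce F->num. Stack=[( F] ptr=2 lookahead=/ remaining=[/ ( ( id / id ) + num ) ) $]
Step 4: reduce T->F. Stack=[( T] ptr=2 lookahead=/ remaining=[/ ( ( id / id ) + num ) ) $]
Step 5: shift /. Stack=[( T /] ptr=3 lookahead=( remaining=[( ( id / id ) + num ) ) $]
Step 6: shift (. Stack=[( T / (] ptr=4 lookahead=( remaining=[( id / id ) + num ) ) $]
Step 7: shift (. Stack=[( T / ( (] ptr=5 lookahead=id remaining=[id / id ) + num ) ) $]
Step 8: shift id. Stack=[( T / ( ( id] ptr=6 lookahead=/ remaining=[/ id ) + num ) ) $]
Step 9: reduce F->id. Stack=[( T / ( ( F] ptr=6 lookahead=/ remaining=[/ id ) + num ) ) $]
Step 10: reduce T->F. Stack=[( T / ( ( T] ptr=6 lookahead=/ remaining=[/ id ) + num ) ) $]
Step 11: shift /. Stack=[( T / ( ( T /] ptr=7 lookahead=id remaining=[id ) + num ) ) $]
Step 12: shift id. Stack=[( T / ( ( T / id] ptr=8 lookahead=) remaining=[) + num ) ) $]
Step 13: reduce F->id. Stack=[( T / ( ( T / F] ptr=8 lookahead=) remaining=[) + num ) ) $]
Step 14: reduce T->T / F. Stack=[( T / ( ( T] ptr=8 lookahead=) remaining=[) + num ) ) $]
Step 15: reduce E->T. Stack=[( T / ( ( E] ptr=8 lookahead=) remaining=[) + num ) ) $]
Step 16: shift ). Stack=[( T / ( ( E )] ptr=9 lookahead=+ remaining=[+ num ) ) $]
Step 17: reduce F->( E ). Stack=[( T / ( F] ptr=9 lookahead=+ remaining=[+ num ) ) $]
Step 18: reduce T->F. Stack=[( T / ( T] ptr=9 lookahead=+ remaining=[+ num ) ) $]
Step 19: reduce E->T. Stack=[( T / ( E] ptr=9 lookahead=+ remaining=[+ num ) ) $]
Step 20: shift +. Stack=[( T / ( E +] ptr=10 lookahead=num remaining=[num ) ) $]
Step 21: shift num. Stack=[( T / ( E + num] ptr=11 lookahead=) remaining=[) ) $]
Step 22: reduce F->num. Stack=[( T / ( E + F] ptr=11 lookahead=) remaining=[) ) $]
Step 23: reduce T->F. Stack=[( T / ( E + T] ptr=11 lookahead=) remaining=[) ) $]
Step 24: reduce E->E + T. Stack=[( T / ( E] ptr=11 lookahead=) remaining=[) ) $]
Step 25: shift ). Stack=[( T / ( E )] ptr=12 lookahead=) remaining=[) $]
Step 26: reduce F->( E ). Stack=[( T / F] ptr=12 lookahead=) remaining=[) $]
Step 27: reduce T->T / F. Stack=[( T] ptr=12 lookahead=) remaining=[) $]
Step 28: reduce E->T. Stack=[( E] ptr=12 lookahead=) remaining=[) $]
Step 29: shift ). Stack=[( E )] ptr=13 lookahead=$ remaining=[$]
Step 30: reduce F->( E ). Stack=[F] ptr=13 lookahead=$ remaining=[$]
Step 31: reduce T->F. Stack=[T] ptr=13 lookahead=$ remaining=[$]
Step 32: reduce E->T. Stack=[E] ptr=13 lookahead=$ remaining=[$]
Step 33: accept. Stack=[E] ptr=13 lookahead=$ remaining=[$]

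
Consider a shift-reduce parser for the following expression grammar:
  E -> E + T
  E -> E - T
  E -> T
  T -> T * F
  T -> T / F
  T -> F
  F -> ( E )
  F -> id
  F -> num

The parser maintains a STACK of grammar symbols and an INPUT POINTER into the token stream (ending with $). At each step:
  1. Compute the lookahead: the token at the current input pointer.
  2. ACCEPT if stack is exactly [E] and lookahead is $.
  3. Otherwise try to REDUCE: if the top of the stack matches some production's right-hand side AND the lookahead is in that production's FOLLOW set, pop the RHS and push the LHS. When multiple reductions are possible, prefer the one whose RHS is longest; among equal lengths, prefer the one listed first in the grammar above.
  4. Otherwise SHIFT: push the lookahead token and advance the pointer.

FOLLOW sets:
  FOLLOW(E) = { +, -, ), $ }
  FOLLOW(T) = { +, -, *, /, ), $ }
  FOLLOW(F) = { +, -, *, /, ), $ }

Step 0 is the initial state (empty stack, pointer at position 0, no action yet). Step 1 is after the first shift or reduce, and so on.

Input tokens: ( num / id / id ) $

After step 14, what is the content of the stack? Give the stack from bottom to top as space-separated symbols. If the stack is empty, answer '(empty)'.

Answer: ( E )

Derivation:
Step 1: shift (. Stack=[(] ptr=1 lookahead=num remaining=[num / id / id ) $]
Step 2: shift num. Stack=[( num] ptr=2 lookahead=/ remaining=[/ id / id ) $]
Step 3: reduce F->num. Stack=[( F] ptr=2 lookahead=/ remaining=[/ id / id ) $]
Step 4: reduce T->F. Stack=[( T] ptr=2 lookahead=/ remaining=[/ id / id ) $]
Step 5: shift /. Stack=[( T /] ptr=3 lookahead=id remaining=[id / id ) $]
Step 6: shift id. Stack=[( T / id] ptr=4 lookahead=/ remaining=[/ id ) $]
Step 7: reduce F->id. Stack=[( T / F] ptr=4 lookahead=/ remaining=[/ id ) $]
Step 8: reduce T->T / F. Stack=[( T] ptr=4 lookahead=/ remaining=[/ id ) $]
Step 9: shift /. Stack=[( T /] ptr=5 lookahead=id remaining=[id ) $]
Step 10: shift id. Stack=[( T / id] ptr=6 lookahead=) remaining=[) $]
Step 11: reduce F->id. Stack=[( T / F] ptr=6 lookahead=) remaining=[) $]
Step 12: reduce T->T / F. Stack=[( T] ptr=6 lookahead=) remaining=[) $]
Step 13: reduce E->T. Stack=[( E] ptr=6 lookahead=) remaining=[) $]
Step 14: shift ). Stack=[( E )] ptr=7 lookahead=$ remaining=[$]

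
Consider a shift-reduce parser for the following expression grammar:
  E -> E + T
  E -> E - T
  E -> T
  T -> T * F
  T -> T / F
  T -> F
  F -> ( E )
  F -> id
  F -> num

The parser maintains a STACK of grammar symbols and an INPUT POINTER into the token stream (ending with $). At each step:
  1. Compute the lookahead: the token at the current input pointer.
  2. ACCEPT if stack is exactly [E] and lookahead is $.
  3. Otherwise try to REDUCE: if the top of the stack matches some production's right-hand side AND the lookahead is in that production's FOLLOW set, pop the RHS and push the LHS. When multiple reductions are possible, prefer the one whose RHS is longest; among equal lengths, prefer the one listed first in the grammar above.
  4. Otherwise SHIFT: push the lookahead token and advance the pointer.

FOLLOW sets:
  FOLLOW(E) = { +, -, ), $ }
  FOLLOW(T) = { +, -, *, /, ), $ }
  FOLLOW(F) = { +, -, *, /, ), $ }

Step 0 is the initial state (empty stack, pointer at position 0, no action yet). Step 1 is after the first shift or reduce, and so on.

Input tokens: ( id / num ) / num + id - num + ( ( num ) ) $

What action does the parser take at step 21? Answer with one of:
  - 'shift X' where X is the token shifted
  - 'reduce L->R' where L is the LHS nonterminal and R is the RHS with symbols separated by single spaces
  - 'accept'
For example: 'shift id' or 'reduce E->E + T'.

Answer: reduce T->F

Derivation:
Step 1: shift (. Stack=[(] ptr=1 lookahead=id remaining=[id / num ) / num + id - num + ( ( num ) ) $]
Step 2: shift id. Stack=[( id] ptr=2 lookahead=/ remaining=[/ num ) / num + id - num + ( ( num ) ) $]
Step 3: reduce F->id. Stack=[( F] ptr=2 lookahead=/ remaining=[/ num ) / num + id - num + ( ( num ) ) $]
Step 4: reduce T->F. Stack=[( T] ptr=2 lookahead=/ remaining=[/ num ) / num + id - num + ( ( num ) ) $]
Step 5: shift /. Stack=[( T /] ptr=3 lookahead=num remaining=[num ) / num + id - num + ( ( num ) ) $]
Step 6: shift num. Stack=[( T / num] ptr=4 lookahead=) remaining=[) / num + id - num + ( ( num ) ) $]
Step 7: reduce F->num. Stack=[( T / F] ptr=4 lookahead=) remaining=[) / num + id - num + ( ( num ) ) $]
Step 8: reduce T->T / F. Stack=[( T] ptr=4 lookahead=) remaining=[) / num + id - num + ( ( num ) ) $]
Step 9: reduce E->T. Stack=[( E] ptr=4 lookahead=) remaining=[) / num + id - num + ( ( num ) ) $]
Step 10: shift ). Stack=[( E )] ptr=5 lookahead=/ remaining=[/ num + id - num + ( ( num ) ) $]
Step 11: reduce F->( E ). Stack=[F] ptr=5 lookahead=/ remaining=[/ num + id - num + ( ( num ) ) $]
Step 12: reduce T->F. Stack=[T] ptr=5 lookahead=/ remaining=[/ num + id - num + ( ( num ) ) $]
Step 13: shift /. Stack=[T /] ptr=6 lookahead=num remaining=[num + id - num + ( ( num ) ) $]
Step 14: shift num. Stack=[T / num] ptr=7 lookahead=+ remaining=[+ id - num + ( ( num ) ) $]
Step 15: reduce F->num. Stack=[T / F] ptr=7 lookahead=+ remaining=[+ id - num + ( ( num ) ) $]
Step 16: reduce T->T / F. Stack=[T] ptr=7 lookahead=+ remaining=[+ id - num + ( ( num ) ) $]
Step 17: reduce E->T. Stack=[E] ptr=7 lookahead=+ remaining=[+ id - num + ( ( num ) ) $]
Step 18: shift +. Stack=[E +] ptr=8 lookahead=id remaining=[id - num + ( ( num ) ) $]
Step 19: shift id. Stack=[E + id] ptr=9 lookahead=- remaining=[- num + ( ( num ) ) $]
Step 20: reduce F->id. Stack=[E + F] ptr=9 lookahead=- remaining=[- num + ( ( num ) ) $]
Step 21: reduce T->F. Stack=[E + T] ptr=9 lookahead=- remaining=[- num + ( ( num ) ) $]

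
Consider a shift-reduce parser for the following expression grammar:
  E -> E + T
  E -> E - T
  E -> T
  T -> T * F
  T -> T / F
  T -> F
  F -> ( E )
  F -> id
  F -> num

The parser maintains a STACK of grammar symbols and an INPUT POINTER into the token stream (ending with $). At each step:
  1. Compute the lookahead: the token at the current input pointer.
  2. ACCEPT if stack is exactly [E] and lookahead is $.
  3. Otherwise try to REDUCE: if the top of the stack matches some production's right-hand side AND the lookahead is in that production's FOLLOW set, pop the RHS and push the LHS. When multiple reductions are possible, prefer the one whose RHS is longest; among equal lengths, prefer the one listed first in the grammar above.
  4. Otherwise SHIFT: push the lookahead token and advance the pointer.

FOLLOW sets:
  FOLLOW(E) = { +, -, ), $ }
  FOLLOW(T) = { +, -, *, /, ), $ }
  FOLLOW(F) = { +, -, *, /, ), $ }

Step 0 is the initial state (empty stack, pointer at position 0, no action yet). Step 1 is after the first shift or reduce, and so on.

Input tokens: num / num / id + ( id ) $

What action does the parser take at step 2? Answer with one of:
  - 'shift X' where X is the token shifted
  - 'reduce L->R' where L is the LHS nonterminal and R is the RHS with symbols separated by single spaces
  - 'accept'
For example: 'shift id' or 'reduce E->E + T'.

Answer: reduce F->num

Derivation:
Step 1: shift num. Stack=[num] ptr=1 lookahead=/ remaining=[/ num / id + ( id ) $]
Step 2: reduce F->num. Stack=[F] ptr=1 lookahead=/ remaining=[/ num / id + ( id ) $]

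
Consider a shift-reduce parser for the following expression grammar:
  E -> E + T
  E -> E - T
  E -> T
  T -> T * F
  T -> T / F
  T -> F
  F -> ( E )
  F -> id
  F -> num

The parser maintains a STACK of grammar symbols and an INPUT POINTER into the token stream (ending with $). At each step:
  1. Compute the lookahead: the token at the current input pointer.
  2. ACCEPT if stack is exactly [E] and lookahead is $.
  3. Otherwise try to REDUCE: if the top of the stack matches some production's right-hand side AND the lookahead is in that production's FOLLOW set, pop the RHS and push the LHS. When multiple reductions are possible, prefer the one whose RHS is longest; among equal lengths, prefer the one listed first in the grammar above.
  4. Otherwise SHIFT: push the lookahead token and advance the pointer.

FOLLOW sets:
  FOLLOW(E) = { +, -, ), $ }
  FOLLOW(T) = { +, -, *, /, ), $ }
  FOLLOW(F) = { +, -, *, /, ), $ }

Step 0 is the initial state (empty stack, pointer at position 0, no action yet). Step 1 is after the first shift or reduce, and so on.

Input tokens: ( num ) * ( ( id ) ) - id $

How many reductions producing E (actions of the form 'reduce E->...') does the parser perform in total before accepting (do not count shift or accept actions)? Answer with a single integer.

Step 1: shift (. Stack=[(] ptr=1 lookahead=num remaining=[num ) * ( ( id ) ) - id $]
Step 2: shift num. Stack=[( num] ptr=2 lookahead=) remaining=[) * ( ( id ) ) - id $]
Step 3: reduce F->num. Stack=[( F] ptr=2 lookahead=) remaining=[) * ( ( id ) ) - id $]
Step 4: reduce T->F. Stack=[( T] ptr=2 lookahead=) remaining=[) * ( ( id ) ) - id $]
Step 5: reduce E->T. Stack=[( E] ptr=2 lookahead=) remaining=[) * ( ( id ) ) - id $]
Step 6: shift ). Stack=[( E )] ptr=3 lookahead=* remaining=[* ( ( id ) ) - id $]
Step 7: reduce F->( E ). Stack=[F] ptr=3 lookahead=* remaining=[* ( ( id ) ) - id $]
Step 8: reduce T->F. Stack=[T] ptr=3 lookahead=* remaining=[* ( ( id ) ) - id $]
Step 9: shift *. Stack=[T *] ptr=4 lookahead=( remaining=[( ( id ) ) - id $]
Step 10: shift (. Stack=[T * (] ptr=5 lookahead=( remaining=[( id ) ) - id $]
Step 11: shift (. Stack=[T * ( (] ptr=6 lookahead=id remaining=[id ) ) - id $]
Step 12: shift id. Stack=[T * ( ( id] ptr=7 lookahead=) remaining=[) ) - id $]
Step 13: reduce F->id. Stack=[T * ( ( F] ptr=7 lookahead=) remaining=[) ) - id $]
Step 14: reduce T->F. Stack=[T * ( ( T] ptr=7 lookahead=) remaining=[) ) - id $]
Step 15: reduce E->T. Stack=[T * ( ( E] ptr=7 lookahead=) remaining=[) ) - id $]
Step 16: shift ). Stack=[T * ( ( E )] ptr=8 lookahead=) remaining=[) - id $]
Step 17: reduce F->( E ). Stack=[T * ( F] ptr=8 lookahead=) remaining=[) - id $]
Step 18: reduce T->F. Stack=[T * ( T] ptr=8 lookahead=) remaining=[) - id $]
Step 19: reduce E->T. Stack=[T * ( E] ptr=8 lookahead=) remaining=[) - id $]
Step 20: shift ). Stack=[T * ( E )] ptr=9 lookahead=- remaining=[- id $]
Step 21: reduce F->( E ). Stack=[T * F] ptr=9 lookahead=- remaining=[- id $]
Step 22: reduce T->T * F. Stack=[T] ptr=9 lookahead=- remaining=[- id $]
Step 23: reduce E->T. Stack=[E] ptr=9 lookahead=- remaining=[- id $]
Step 24: shift -. Stack=[E -] ptr=10 lookahead=id remaining=[id $]
Step 25: shift id. Stack=[E - id] ptr=11 lookahead=$ remaining=[$]
Step 26: reduce F->id. Stack=[E - F] ptr=11 lookahead=$ remaining=[$]
Step 27: reduce T->F. Stack=[E - T] ptr=11 lookahead=$ remaining=[$]
Step 28: reduce E->E - T. Stack=[E] ptr=11 lookahead=$ remaining=[$]
Step 29: accept. Stack=[E] ptr=11 lookahead=$ remaining=[$]

Answer: 5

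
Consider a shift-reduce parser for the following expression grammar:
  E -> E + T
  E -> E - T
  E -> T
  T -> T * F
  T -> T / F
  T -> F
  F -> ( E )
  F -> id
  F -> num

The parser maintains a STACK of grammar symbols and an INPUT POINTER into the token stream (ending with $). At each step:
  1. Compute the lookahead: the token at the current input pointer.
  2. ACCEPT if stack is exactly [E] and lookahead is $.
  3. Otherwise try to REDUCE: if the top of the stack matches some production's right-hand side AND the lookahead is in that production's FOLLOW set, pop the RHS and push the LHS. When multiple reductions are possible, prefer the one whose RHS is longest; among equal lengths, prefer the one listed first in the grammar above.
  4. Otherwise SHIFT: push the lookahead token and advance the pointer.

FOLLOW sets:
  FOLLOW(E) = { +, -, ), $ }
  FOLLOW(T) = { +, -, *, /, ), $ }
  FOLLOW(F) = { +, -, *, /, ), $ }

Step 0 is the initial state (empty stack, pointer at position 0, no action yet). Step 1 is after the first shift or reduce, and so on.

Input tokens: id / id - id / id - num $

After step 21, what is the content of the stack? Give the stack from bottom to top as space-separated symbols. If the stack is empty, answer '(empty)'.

Step 1: shift id. Stack=[id] ptr=1 lookahead=/ remaining=[/ id - id / id - num $]
Step 2: reduce F->id. Stack=[F] ptr=1 lookahead=/ remaining=[/ id - id / id - num $]
Step 3: reduce T->F. Stack=[T] ptr=1 lookahead=/ remaining=[/ id - id / id - num $]
Step 4: shift /. Stack=[T /] ptr=2 lookahead=id remaining=[id - id / id - num $]
Step 5: shift id. Stack=[T / id] ptr=3 lookahead=- remaining=[- id / id - num $]
Step 6: reduce F->id. Stack=[T / F] ptr=3 lookahead=- remaining=[- id / id - num $]
Step 7: reduce T->T / F. Stack=[T] ptr=3 lookahead=- remaining=[- id / id - num $]
Step 8: reduce E->T. Stack=[E] ptr=3 lookahead=- remaining=[- id / id - num $]
Step 9: shift -. Stack=[E -] ptr=4 lookahead=id remaining=[id / id - num $]
Step 10: shift id. Stack=[E - id] ptr=5 lookahead=/ remaining=[/ id - num $]
Step 11: reduce F->id. Stack=[E - F] ptr=5 lookahead=/ remaining=[/ id - num $]
Step 12: reduce T->F. Stack=[E - T] ptr=5 lookahead=/ remaining=[/ id - num $]
Step 13: shift /. Stack=[E - T /] ptr=6 lookahead=id remaining=[id - num $]
Step 14: shift id. Stack=[E - T / id] ptr=7 lookahead=- remaining=[- num $]
Step 15: reduce F->id. Stack=[E - T / F] ptr=7 lookahead=- remaining=[- num $]
Step 16: reduce T->T / F. Stack=[E - T] ptr=7 lookahead=- remaining=[- num $]
Step 17: reduce E->E - T. Stack=[E] ptr=7 lookahead=- remaining=[- num $]
Step 18: shift -. Stack=[E -] ptr=8 lookahead=num remaining=[num $]
Step 19: shift num. Stack=[E - num] ptr=9 lookahead=$ remaining=[$]
Step 20: reduce F->num. Stack=[E - F] ptr=9 lookahead=$ remaining=[$]
Step 21: reduce T->F. Stack=[E - T] ptr=9 lookahead=$ remaining=[$]

Answer: E - T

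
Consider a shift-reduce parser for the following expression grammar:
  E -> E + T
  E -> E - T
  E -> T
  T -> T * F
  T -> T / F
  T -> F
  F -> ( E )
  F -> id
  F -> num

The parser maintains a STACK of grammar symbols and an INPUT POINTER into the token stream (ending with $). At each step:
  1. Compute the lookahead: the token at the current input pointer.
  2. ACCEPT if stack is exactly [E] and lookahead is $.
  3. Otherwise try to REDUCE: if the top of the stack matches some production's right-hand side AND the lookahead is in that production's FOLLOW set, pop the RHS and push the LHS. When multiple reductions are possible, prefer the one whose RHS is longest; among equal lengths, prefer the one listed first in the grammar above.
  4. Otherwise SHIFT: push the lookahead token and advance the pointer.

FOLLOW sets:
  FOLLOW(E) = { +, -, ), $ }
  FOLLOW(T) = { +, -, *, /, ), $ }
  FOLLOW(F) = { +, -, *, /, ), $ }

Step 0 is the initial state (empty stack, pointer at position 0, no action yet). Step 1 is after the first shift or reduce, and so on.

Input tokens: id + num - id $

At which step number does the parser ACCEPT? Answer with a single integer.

Answer: 15

Derivation:
Step 1: shift id. Stack=[id] ptr=1 lookahead=+ remaining=[+ num - id $]
Step 2: reduce F->id. Stack=[F] ptr=1 lookahead=+ remaining=[+ num - id $]
Step 3: reduce T->F. Stack=[T] ptr=1 lookahead=+ remaining=[+ num - id $]
Step 4: reduce E->T. Stack=[E] ptr=1 lookahead=+ remaining=[+ num - id $]
Step 5: shift +. Stack=[E +] ptr=2 lookahead=num remaining=[num - id $]
Step 6: shift num. Stack=[E + num] ptr=3 lookahead=- remaining=[- id $]
Step 7: reduce F->num. Stack=[E + F] ptr=3 lookahead=- remaining=[- id $]
Step 8: reduce T->F. Stack=[E + T] ptr=3 lookahead=- remaining=[- id $]
Step 9: reduce E->E + T. Stack=[E] ptr=3 lookahead=- remaining=[- id $]
Step 10: shift -. Stack=[E -] ptr=4 lookahead=id remaining=[id $]
Step 11: shift id. Stack=[E - id] ptr=5 lookahead=$ remaining=[$]
Step 12: reduce F->id. Stack=[E - F] ptr=5 lookahead=$ remaining=[$]
Step 13: reduce T->F. Stack=[E - T] ptr=5 lookahead=$ remaining=[$]
Step 14: reduce E->E - T. Stack=[E] ptr=5 lookahead=$ remaining=[$]
Step 15: accept. Stack=[E] ptr=5 lookahead=$ remaining=[$]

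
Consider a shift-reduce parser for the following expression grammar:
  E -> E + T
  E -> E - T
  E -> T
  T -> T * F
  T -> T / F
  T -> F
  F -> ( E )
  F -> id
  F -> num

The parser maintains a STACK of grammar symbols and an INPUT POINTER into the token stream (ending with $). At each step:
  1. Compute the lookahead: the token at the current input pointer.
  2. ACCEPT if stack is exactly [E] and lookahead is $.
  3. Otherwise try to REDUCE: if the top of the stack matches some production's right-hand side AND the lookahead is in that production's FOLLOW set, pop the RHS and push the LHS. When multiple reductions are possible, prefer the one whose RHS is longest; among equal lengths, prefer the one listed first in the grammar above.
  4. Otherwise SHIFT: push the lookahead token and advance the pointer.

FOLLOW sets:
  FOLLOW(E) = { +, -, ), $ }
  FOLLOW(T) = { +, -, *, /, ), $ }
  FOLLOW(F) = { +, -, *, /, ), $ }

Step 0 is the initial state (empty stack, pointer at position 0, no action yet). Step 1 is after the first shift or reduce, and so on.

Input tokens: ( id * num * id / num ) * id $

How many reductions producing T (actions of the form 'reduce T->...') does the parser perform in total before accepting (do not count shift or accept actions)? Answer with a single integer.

Answer: 6

Derivation:
Step 1: shift (. Stack=[(] ptr=1 lookahead=id remaining=[id * num * id / num ) * id $]
Step 2: shift id. Stack=[( id] ptr=2 lookahead=* remaining=[* num * id / num ) * id $]
Step 3: reduce F->id. Stack=[( F] ptr=2 lookahead=* remaining=[* num * id / num ) * id $]
Step 4: reduce T->F. Stack=[( T] ptr=2 lookahead=* remaining=[* num * id / num ) * id $]
Step 5: shift *. Stack=[( T *] ptr=3 lookahead=num remaining=[num * id / num ) * id $]
Step 6: shift num. Stack=[( T * num] ptr=4 lookahead=* remaining=[* id / num ) * id $]
Step 7: reduce F->num. Stack=[( T * F] ptr=4 lookahead=* remaining=[* id / num ) * id $]
Step 8: reduce T->T * F. Stack=[( T] ptr=4 lookahead=* remaining=[* id / num ) * id $]
Step 9: shift *. Stack=[( T *] ptr=5 lookahead=id remaining=[id / num ) * id $]
Step 10: shift id. Stack=[( T * id] ptr=6 lookahead=/ remaining=[/ num ) * id $]
Step 11: reduce F->id. Stack=[( T * F] ptr=6 lookahead=/ remaining=[/ num ) * id $]
Step 12: reduce T->T * F. Stack=[( T] ptr=6 lookahead=/ remaining=[/ num ) * id $]
Step 13: shift /. Stack=[( T /] ptr=7 lookahead=num remaining=[num ) * id $]
Step 14: shift num. Stack=[( T / num] ptr=8 lookahead=) remaining=[) * id $]
Step 15: reduce F->num. Stack=[( T / F] ptr=8 lookahead=) remaining=[) * id $]
Step 16: reduce T->T / F. Stack=[( T] ptr=8 lookahead=) remaining=[) * id $]
Step 17: reduce E->T. Stack=[( E] ptr=8 lookahead=) remaining=[) * id $]
Step 18: shift ). Stack=[( E )] ptr=9 lookahead=* remaining=[* id $]
Step 19: reduce F->( E ). Stack=[F] ptr=9 lookahead=* remaining=[* id $]
Step 20: reduce T->F. Stack=[T] ptr=9 lookahead=* remaining=[* id $]
Step 21: shift *. Stack=[T *] ptr=10 lookahead=id remaining=[id $]
Step 22: shift id. Stack=[T * id] ptr=11 lookahead=$ remaining=[$]
Step 23: reduce F->id. Stack=[T * F] ptr=11 lookahead=$ remaining=[$]
Step 24: reduce T->T * F. Stack=[T] ptr=11 lookahead=$ remaining=[$]
Step 25: reduce E->T. Stack=[E] ptr=11 lookahead=$ remaining=[$]
Step 26: accept. Stack=[E] ptr=11 lookahead=$ remaining=[$]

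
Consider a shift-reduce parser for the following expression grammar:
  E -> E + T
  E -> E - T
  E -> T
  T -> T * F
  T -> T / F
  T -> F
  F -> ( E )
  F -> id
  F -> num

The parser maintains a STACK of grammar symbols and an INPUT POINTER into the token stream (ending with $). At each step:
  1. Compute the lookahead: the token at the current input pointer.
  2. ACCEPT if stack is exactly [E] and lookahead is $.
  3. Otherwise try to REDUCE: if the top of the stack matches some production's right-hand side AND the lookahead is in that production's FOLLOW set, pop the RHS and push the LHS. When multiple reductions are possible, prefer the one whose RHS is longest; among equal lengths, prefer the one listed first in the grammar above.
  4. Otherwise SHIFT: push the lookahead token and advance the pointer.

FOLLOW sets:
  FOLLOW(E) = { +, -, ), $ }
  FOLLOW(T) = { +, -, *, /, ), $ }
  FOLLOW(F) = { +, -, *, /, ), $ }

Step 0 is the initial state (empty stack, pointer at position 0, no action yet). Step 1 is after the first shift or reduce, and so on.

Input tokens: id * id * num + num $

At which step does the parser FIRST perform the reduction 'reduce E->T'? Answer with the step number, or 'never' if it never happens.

Step 1: shift id. Stack=[id] ptr=1 lookahead=* remaining=[* id * num + num $]
Step 2: reduce F->id. Stack=[F] ptr=1 lookahead=* remaining=[* id * num + num $]
Step 3: reduce T->F. Stack=[T] ptr=1 lookahead=* remaining=[* id * num + num $]
Step 4: shift *. Stack=[T *] ptr=2 lookahead=id remaining=[id * num + num $]
Step 5: shift id. Stack=[T * id] ptr=3 lookahead=* remaining=[* num + num $]
Step 6: reduce F->id. Stack=[T * F] ptr=3 lookahead=* remaining=[* num + num $]
Step 7: reduce T->T * F. Stack=[T] ptr=3 lookahead=* remaining=[* num + num $]
Step 8: shift *. Stack=[T *] ptr=4 lookahead=num remaining=[num + num $]
Step 9: shift num. Stack=[T * num] ptr=5 lookahead=+ remaining=[+ num $]
Step 10: reduce F->num. Stack=[T * F] ptr=5 lookahead=+ remaining=[+ num $]
Step 11: reduce T->T * F. Stack=[T] ptr=5 lookahead=+ remaining=[+ num $]
Step 12: reduce E->T. Stack=[E] ptr=5 lookahead=+ remaining=[+ num $]

Answer: 12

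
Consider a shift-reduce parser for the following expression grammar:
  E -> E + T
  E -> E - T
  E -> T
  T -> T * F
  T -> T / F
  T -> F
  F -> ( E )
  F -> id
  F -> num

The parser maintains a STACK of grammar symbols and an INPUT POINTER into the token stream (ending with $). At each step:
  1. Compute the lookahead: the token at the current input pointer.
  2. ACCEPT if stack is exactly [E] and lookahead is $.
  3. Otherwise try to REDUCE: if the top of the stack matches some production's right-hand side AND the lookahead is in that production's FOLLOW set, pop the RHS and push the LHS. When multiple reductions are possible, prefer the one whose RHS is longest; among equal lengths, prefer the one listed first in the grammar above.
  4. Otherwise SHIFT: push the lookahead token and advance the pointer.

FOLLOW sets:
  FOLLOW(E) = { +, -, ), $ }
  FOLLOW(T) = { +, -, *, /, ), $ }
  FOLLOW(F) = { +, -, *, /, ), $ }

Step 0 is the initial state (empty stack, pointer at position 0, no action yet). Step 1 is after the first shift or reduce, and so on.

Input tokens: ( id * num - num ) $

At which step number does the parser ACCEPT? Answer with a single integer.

Answer: 19

Derivation:
Step 1: shift (. Stack=[(] ptr=1 lookahead=id remaining=[id * num - num ) $]
Step 2: shift id. Stack=[( id] ptr=2 lookahead=* remaining=[* num - num ) $]
Step 3: reduce F->id. Stack=[( F] ptr=2 lookahead=* remaining=[* num - num ) $]
Step 4: reduce T->F. Stack=[( T] ptr=2 lookahead=* remaining=[* num - num ) $]
Step 5: shift *. Stack=[( T *] ptr=3 lookahead=num remaining=[num - num ) $]
Step 6: shift num. Stack=[( T * num] ptr=4 lookahead=- remaining=[- num ) $]
Step 7: reduce F->num. Stack=[( T * F] ptr=4 lookahead=- remaining=[- num ) $]
Step 8: reduce T->T * F. Stack=[( T] ptr=4 lookahead=- remaining=[- num ) $]
Step 9: reduce E->T. Stack=[( E] ptr=4 lookahead=- remaining=[- num ) $]
Step 10: shift -. Stack=[( E -] ptr=5 lookahead=num remaining=[num ) $]
Step 11: shift num. Stack=[( E - num] ptr=6 lookahead=) remaining=[) $]
Step 12: reduce F->num. Stack=[( E - F] ptr=6 lookahead=) remaining=[) $]
Step 13: reduce T->F. Stack=[( E - T] ptr=6 lookahead=) remaining=[) $]
Step 14: reduce E->E - T. Stack=[( E] ptr=6 lookahead=) remaining=[) $]
Step 15: shift ). Stack=[( E )] ptr=7 lookahead=$ remaining=[$]
Step 16: reduce F->( E ). Stack=[F] ptr=7 lookahead=$ remaining=[$]
Step 17: reduce T->F. Stack=[T] ptr=7 lookahead=$ remaining=[$]
Step 18: reduce E->T. Stack=[E] ptr=7 lookahead=$ remaining=[$]
Step 19: accept. Stack=[E] ptr=7 lookahead=$ remaining=[$]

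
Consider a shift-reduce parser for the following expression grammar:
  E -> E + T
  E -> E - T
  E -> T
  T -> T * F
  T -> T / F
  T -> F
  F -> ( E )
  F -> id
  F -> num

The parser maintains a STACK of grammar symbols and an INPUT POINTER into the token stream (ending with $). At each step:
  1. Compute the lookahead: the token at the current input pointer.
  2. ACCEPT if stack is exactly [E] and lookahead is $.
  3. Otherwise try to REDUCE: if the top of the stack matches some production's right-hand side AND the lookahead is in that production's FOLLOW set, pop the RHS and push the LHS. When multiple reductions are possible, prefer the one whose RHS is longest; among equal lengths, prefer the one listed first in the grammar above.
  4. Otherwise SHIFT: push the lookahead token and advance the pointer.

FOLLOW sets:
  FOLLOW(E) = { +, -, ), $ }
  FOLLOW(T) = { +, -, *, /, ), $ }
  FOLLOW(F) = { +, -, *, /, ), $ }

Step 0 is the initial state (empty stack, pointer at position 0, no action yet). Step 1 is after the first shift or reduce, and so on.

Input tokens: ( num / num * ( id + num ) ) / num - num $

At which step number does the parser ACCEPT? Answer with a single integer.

Step 1: shift (. Stack=[(] ptr=1 lookahead=num remaining=[num / num * ( id + num ) ) / num - num $]
Step 2: shift num. Stack=[( num] ptr=2 lookahead=/ remaining=[/ num * ( id + num ) ) / num - num $]
Step 3: reduce F->num. Stack=[( F] ptr=2 lookahead=/ remaining=[/ num * ( id + num ) ) / num - num $]
Step 4: reduce T->F. Stack=[( T] ptr=2 lookahead=/ remaining=[/ num * ( id + num ) ) / num - num $]
Step 5: shift /. Stack=[( T /] ptr=3 lookahead=num remaining=[num * ( id + num ) ) / num - num $]
Step 6: shift num. Stack=[( T / num] ptr=4 lookahead=* remaining=[* ( id + num ) ) / num - num $]
Step 7: reduce F->num. Stack=[( T / F] ptr=4 lookahead=* remaining=[* ( id + num ) ) / num - num $]
Step 8: reduce T->T / F. Stack=[( T] ptr=4 lookahead=* remaining=[* ( id + num ) ) / num - num $]
Step 9: shift *. Stack=[( T *] ptr=5 lookahead=( remaining=[( id + num ) ) / num - num $]
Step 10: shift (. Stack=[( T * (] ptr=6 lookahead=id remaining=[id + num ) ) / num - num $]
Step 11: shift id. Stack=[( T * ( id] ptr=7 lookahead=+ remaining=[+ num ) ) / num - num $]
Step 12: reduce F->id. Stack=[( T * ( F] ptr=7 lookahead=+ remaining=[+ num ) ) / num - num $]
Step 13: reduce T->F. Stack=[( T * ( T] ptr=7 lookahead=+ remaining=[+ num ) ) / num - num $]
Step 14: reduce E->T. Stack=[( T * ( E] ptr=7 lookahead=+ remaining=[+ num ) ) / num - num $]
Step 15: shift +. Stack=[( T * ( E +] ptr=8 lookahead=num remaining=[num ) ) / num - num $]
Step 16: shift num. Stack=[( T * ( E + num] ptr=9 lookahead=) remaining=[) ) / num - num $]
Step 17: reduce F->num. Stack=[( T * ( E + F] ptr=9 lookahead=) remaining=[) ) / num - num $]
Step 18: reduce T->F. Stack=[( T * ( E + T] ptr=9 lookahead=) remaining=[) ) / num - num $]
Step 19: reduce E->E + T. Stack=[( T * ( E] ptr=9 lookahead=) remaining=[) ) / num - num $]
Step 20: shift ). Stack=[( T * ( E )] ptr=10 lookahead=) remaining=[) / num - num $]
Step 21: reduce F->( E ). Stack=[( T * F] ptr=10 lookahead=) remaining=[) / num - num $]
Step 22: reduce T->T * F. Stack=[( T] ptr=10 lookahead=) remaining=[) / num - num $]
Step 23: reduce E->T. Stack=[( E] ptr=10 lookahead=) remaining=[) / num - num $]
Step 24: shift ). Stack=[( E )] ptr=11 lookahead=/ remaining=[/ num - num $]
Step 25: reduce F->( E ). Stack=[F] ptr=11 lookahead=/ remaining=[/ num - num $]
Step 26: reduce T->F. Stack=[T] ptr=11 lookahead=/ remaining=[/ num - num $]
Step 27: shift /. Stack=[T /] ptr=12 lookahead=num remaining=[num - num $]
Step 28: shift num. Stack=[T / num] ptr=13 lookahead=- remaining=[- num $]
Step 29: reduce F->num. Stack=[T / F] ptr=13 lookahead=- remaining=[- num $]
Step 30: reduce T->T / F. Stack=[T] ptr=13 lookahead=- remaining=[- num $]
Step 31: reduce E->T. Stack=[E] ptr=13 lookahead=- remaining=[- num $]
Step 32: shift -. Stack=[E -] ptr=14 lookahead=num remaining=[num $]
Step 33: shift num. Stack=[E - num] ptr=15 lookahead=$ remaining=[$]
Step 34: reduce F->num. Stack=[E - F] ptr=15 lookahead=$ remaining=[$]
Step 35: reduce T->F. Stack=[E - T] ptr=15 lookahead=$ remaining=[$]
Step 36: reduce E->E - T. Stack=[E] ptr=15 lookahead=$ remaining=[$]
Step 37: accept. Stack=[E] ptr=15 lookahead=$ remaining=[$]

Answer: 37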